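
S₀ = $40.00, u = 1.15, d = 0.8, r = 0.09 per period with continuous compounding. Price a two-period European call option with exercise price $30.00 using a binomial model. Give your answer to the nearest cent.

$15.04

Risk-neutral probability p = (e^0.09 − 0.8)/(1.15 − 0.8) = 0.2942/0.3500 = 0.8405
Terminal stock prices: S_uu = 52.9, S_ud = 36.8, S_dd = 25.6
Terminal payoffs (S − K): max(22.9, 0) = 22.9, max(6.8, 0) = 6.8, max(-4.4, 0) = 0
Node u (S = 46): V_u = e^(−0.09)·[0.8405·22.9000 + 0.1595·6.8000] = 18.5821
Node d (S = 32): V_d = e^(−0.09)·[0.8405·6.8000 + 0.1595·0.0000] = 5.2235
Node 0 (S = 40): V_0 = e^(−0.09)·[0.8405·18.5821 + 0.1595·5.2235] = 15.0354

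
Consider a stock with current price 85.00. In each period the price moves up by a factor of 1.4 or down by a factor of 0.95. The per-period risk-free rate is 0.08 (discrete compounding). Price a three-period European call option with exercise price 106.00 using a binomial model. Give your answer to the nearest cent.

Risk-neutral probability p = (1 + 0.08 − 0.95)/(1.4 − 0.95) = 0.1300/0.4500 = 0.2889
Terminal stock prices: S_uuu = 233.2, S_uud = 158.3, S_udd = 107.4, S_ddd = 72.88
Terminal payoffs (S − K): max(127.2, 0) = 127.2, max(52.27, 0) = 52.27, max(1.397, 0) = 1.397, max(-33.12, 0) = 0
Node uu (S = 166.6): V_uu = 1/1.08·[0.2889·127.2400 + 0.7111·52.2700] = 68.4519
Node ud (S = 113): V_ud = 1/1.08·[0.2889·52.2700 + 0.7111·1.3975] = 14.9019
Node dd (S = 76.71): V_dd = 1/1.08·[0.2889·1.3975 + 0.7111·0.0000] = 0.3738
Node u (S = 119): V_u = 1/1.08·[0.2889·68.4519 + 0.7111·14.9019] = 28.1221
Node d (S = 80.75): V_d = 1/1.08·[0.2889·14.9019 + 0.7111·0.3738] = 4.2322
Node 0 (S = 85): V_0 = 1/1.08·[0.2889·28.1221 + 0.7111·4.2322] = 10.3090

10.31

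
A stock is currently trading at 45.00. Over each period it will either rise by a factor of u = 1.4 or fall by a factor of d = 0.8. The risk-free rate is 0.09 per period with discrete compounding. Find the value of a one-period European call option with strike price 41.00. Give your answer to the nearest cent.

Risk-neutral probability p = (1 + 0.09 − 0.8)/(1.4 − 0.8) = 0.2900/0.6000 = 0.4833
Terminal stock prices: S_u = 63, S_d = 36
Terminal payoffs (S − K): max(22, 0) = 22, max(-5, 0) = 0
Node 0 (S = 45): V_0 = 1/1.09·[0.4833·22.0000 + 0.5167·0.0000] = 9.7554

9.76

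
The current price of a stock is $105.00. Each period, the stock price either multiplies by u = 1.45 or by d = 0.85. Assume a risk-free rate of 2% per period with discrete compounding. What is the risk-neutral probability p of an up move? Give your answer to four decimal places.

Risk-neutral probability p = (1 + 0.02 − 0.85)/(1.45 − 0.85) = 0.1700/0.6000 = 0.2833

p = 0.2833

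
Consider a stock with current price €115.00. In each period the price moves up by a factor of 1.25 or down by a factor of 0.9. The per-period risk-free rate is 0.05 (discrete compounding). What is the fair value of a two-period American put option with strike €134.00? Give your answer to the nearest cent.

Risk-neutral probability p = (1 + 0.05 − 0.9)/(1.25 − 0.9) = 0.1500/0.3500 = 0.4286
Terminal stock prices: S_uu = 179.7, S_ud = 129.4, S_dd = 93.15
Terminal payoffs (K − S): max(-45.69, 0) = 0, max(4.625, 0) = 4.625, max(40.85, 0) = 40.85
Node u (S = 143.8): continuation = 1/1.05·[0.4286·0.0000 + 0.5714·4.6250] = 2.5170; exercise value = 0.0000 ≤ continuation, so V_u = 2.5170
Node d (S = 103.5): continuation = 1/1.05·[0.4286·4.6250 + 0.5714·40.8500] = 24.1190; exercise value = 30.5000 > continuation, so V_d = 30.5000 (exercise)
Node 0 (S = 115): continuation = 1/1.05·[0.4286·2.5170 + 0.5714·30.5000] = 17.6260; exercise value = 19.0000 > continuation, so V_0 = 19.0000 (exercise)

€19.00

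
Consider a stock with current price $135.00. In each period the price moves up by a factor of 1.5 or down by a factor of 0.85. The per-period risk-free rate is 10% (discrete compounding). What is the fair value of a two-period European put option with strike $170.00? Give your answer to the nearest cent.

Risk-neutral probability p = (1 + 0.1 − 0.85)/(1.5 − 0.85) = 0.2500/0.6500 = 0.3846
Terminal stock prices: S_uu = 303.8, S_ud = 172.1, S_dd = 97.54
Terminal payoffs (K − S): max(-133.8, 0) = 0, max(-2.125, 0) = 0, max(72.46, 0) = 72.46
Node u (S = 202.5): V_u = 1/1.1·[0.3846·0.0000 + 0.6154·0.0000] = 0.0000
Node d (S = 114.8): V_d = 1/1.1·[0.3846·0.0000 + 0.6154·72.4625] = 40.5385
Node 0 (S = 135): V_0 = 1/1.1·[0.3846·0.0000 + 0.6154·40.5385] = 22.6789

$22.68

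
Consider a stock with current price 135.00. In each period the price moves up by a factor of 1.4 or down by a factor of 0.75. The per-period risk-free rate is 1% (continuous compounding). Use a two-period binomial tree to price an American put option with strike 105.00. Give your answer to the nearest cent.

10.25

Risk-neutral probability p = (e^0.01 − 0.75)/(1.4 − 0.75) = 0.2601/0.6500 = 0.4001
Terminal stock prices: S_uu = 264.6, S_ud = 141.8, S_dd = 75.94
Terminal payoffs (K − S): max(-159.6, 0) = 0, max(-36.75, 0) = 0, max(29.06, 0) = 29.06
Node u (S = 189): continuation = e^(−0.01)·[0.4001·0.0000 + 0.5999·0.0000] = 0.0000; exercise value = 0.0000 ≤ continuation, so V_u = 0.0000
Node d (S = 101.2): continuation = e^(−0.01)·[0.4001·0.0000 + 0.5999·29.0625] = 17.2618; exercise value = 3.7500 ≤ continuation, so V_d = 17.2618
Node 0 (S = 135): continuation = e^(−0.01)·[0.4001·0.0000 + 0.5999·17.2618] = 10.2527; exercise value = 0.0000 ≤ continuation, so V_0 = 10.2527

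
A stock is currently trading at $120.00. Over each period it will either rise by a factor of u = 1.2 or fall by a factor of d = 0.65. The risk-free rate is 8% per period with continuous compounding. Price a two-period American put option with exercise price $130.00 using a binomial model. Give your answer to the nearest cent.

Risk-neutral probability p = (e^0.08 − 0.65)/(1.2 − 0.65) = 0.4333/0.5500 = 0.7878
Terminal stock prices: S_uu = 172.8, S_ud = 93.6, S_dd = 50.7
Terminal payoffs (K − S): max(-42.8, 0) = 0, max(36.4, 0) = 36.4, max(79.3, 0) = 79.3
Node u (S = 144): continuation = e^(−0.08)·[0.7878·0.0000 + 0.2122·36.4000] = 7.1304; exercise value = 0.0000 ≤ continuation, so V_u = 7.1304
Node d (S = 78): continuation = e^(−0.08)·[0.7878·36.4000 + 0.2122·79.3000] = 42.0051; exercise value = 52.0000 > continuation, so V_d = 52.0000 (exercise)
Node 0 (S = 120): continuation = e^(−0.08)·[0.7878·7.1304 + 0.2122·52.0000] = 15.3717; exercise value = 10.0000 ≤ continuation, so V_0 = 15.3717

$15.37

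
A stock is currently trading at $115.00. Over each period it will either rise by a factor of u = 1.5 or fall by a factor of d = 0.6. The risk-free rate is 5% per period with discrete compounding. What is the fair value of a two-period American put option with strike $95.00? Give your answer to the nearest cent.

Risk-neutral probability p = (1 + 0.05 − 0.6)/(1.5 − 0.6) = 0.4500/0.9000 = 0.5000
Terminal stock prices: S_uu = 258.8, S_ud = 103.5, S_dd = 41.4
Terminal payoffs (K − S): max(-163.8, 0) = 0, max(-8.5, 0) = 0, max(53.6, 0) = 53.6
Node u (S = 172.5): continuation = 1/1.05·[0.5000·0.0000 + 0.5000·0.0000] = 0.0000; exercise value = 0.0000 ≤ continuation, so V_u = 0.0000
Node d (S = 69): continuation = 1/1.05·[0.5000·0.0000 + 0.5000·53.6000] = 25.5238; exercise value = 26.0000 > continuation, so V_d = 26.0000 (exercise)
Node 0 (S = 115): continuation = 1/1.05·[0.5000·0.0000 + 0.5000·26.0000] = 12.3810; exercise value = 0.0000 ≤ continuation, so V_0 = 12.3810

$12.38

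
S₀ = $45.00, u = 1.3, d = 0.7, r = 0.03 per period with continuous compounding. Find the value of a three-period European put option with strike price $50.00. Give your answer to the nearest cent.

$9.37

Risk-neutral probability p = (e^0.03 − 0.7)/(1.3 − 0.7) = 0.3305/0.6000 = 0.5508
Terminal stock prices: S_uuu = 98.87, S_uud = 53.24, S_udd = 28.66, S_ddd = 15.43
Terminal payoffs (K − S): max(-48.87, 0) = 0, max(-3.235, 0) = 0, max(21.34, 0) = 21.34, max(34.57, 0) = 34.57
Node uu (S = 76.05): V_uu = e^(−0.03)·[0.5508·0.0000 + 0.4492·0.0000] = 0.0000
Node ud (S = 40.95): V_ud = e^(−0.03)·[0.5508·0.0000 + 0.4492·21.3350] = 9.3013
Node dd (S = 22.05): V_dd = e^(−0.03)·[0.5508·21.3350 + 0.4492·34.5650] = 26.4723
Node u (S = 58.5): V_u = e^(−0.03)·[0.5508·0.0000 + 0.4492·9.3013] = 4.0551
Node d (S = 31.5): V_d = e^(−0.03)·[0.5508·9.3013 + 0.4492·26.4723] = 16.5124
Node 0 (S = 45): V_0 = e^(−0.03)·[0.5508·4.0551 + 0.4492·16.5124] = 9.3662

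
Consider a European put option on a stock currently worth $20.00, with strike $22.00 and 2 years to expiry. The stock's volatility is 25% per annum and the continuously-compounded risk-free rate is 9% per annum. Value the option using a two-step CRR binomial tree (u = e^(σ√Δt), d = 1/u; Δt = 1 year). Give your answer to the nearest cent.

CRR parameters: u = e^(σ√Δt) = e^(0.25·√1) = 1.2840, d = 1/u = 0.7788
Per-period rate: rΔt = 0.09·1 = 0.09, so R = e^0.09 = 1.0942
Risk-neutral probability p = (e^0.09 − 0.7788)/(1.2840 − 0.7788) = 0.3154/0.5052 = 0.6242
Terminal stock prices: S_uu = 32.97, S_ud = 20, S_dd = 12.13
Terminal payoffs (K − S): max(-10.97, 0) = 0, max(2, 0) = 2, max(9.869, 0) = 9.869
Node u (S = 25.68): V_u = e^(−0.09)·[0.6242·0.0000 + 0.3758·2.0000] = 0.6869
Node d (S = 15.58): V_d = e^(−0.09)·[0.6242·2.0000 + 0.3758·9.8694] = 4.5305
Node 0 (S = 20): V_0 = e^(−0.09)·[0.6242·0.6869 + 0.3758·4.5305] = 1.9478

$1.95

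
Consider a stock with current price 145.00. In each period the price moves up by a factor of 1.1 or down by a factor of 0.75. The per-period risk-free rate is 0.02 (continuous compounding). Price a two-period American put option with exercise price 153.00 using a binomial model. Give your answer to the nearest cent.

15.53

Risk-neutral probability p = (e^0.02 − 0.75)/(1.1 − 0.75) = 0.2702/0.3500 = 0.7720
Terminal stock prices: S_uu = 175.5, S_ud = 119.6, S_dd = 81.56
Terminal payoffs (K − S): max(-22.45, 0) = 0, max(33.38, 0) = 33.38, max(71.44, 0) = 71.44
Node u (S = 159.5): continuation = e^(−0.02)·[0.7720·0.0000 + 0.2280·33.3750] = 7.4587; exercise value = 0.0000 ≤ continuation, so V_u = 7.4587
Node d (S = 108.8): continuation = e^(−0.02)·[0.7720·33.3750 + 0.2280·71.4375] = 41.2204; exercise value = 44.2500 > continuation, so V_d = 44.2500 (exercise)
Node 0 (S = 145): continuation = e^(−0.02)·[0.7720·7.4587 + 0.2280·44.2500] = 15.5332; exercise value = 8.0000 ≤ continuation, so V_0 = 15.5332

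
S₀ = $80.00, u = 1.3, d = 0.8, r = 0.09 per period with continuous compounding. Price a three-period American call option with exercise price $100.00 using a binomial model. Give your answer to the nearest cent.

Risk-neutral probability p = (e^0.09 − 0.8)/(1.3 − 0.8) = 0.2942/0.5000 = 0.5883
Terminal stock prices: S_uuu = 175.8, S_uud = 108.2, S_udd = 66.56, S_ddd = 40.96
Terminal payoffs (S − K): max(75.76, 0) = 75.76, max(8.16, 0) = 8.16, max(-33.44, 0) = 0, max(-59.04, 0) = 0
Node uu (S = 135.2): continuation = e^(−0.09)·[0.5883·75.7600 + 0.4117·8.1600] = 43.8069; exercise value = 35.2000 ≤ continuation, so V_uu = 43.8069
Node ud (S = 83.2): continuation = e^(−0.09)·[0.5883·8.1600 + 0.4117·0.0000] = 4.3877; exercise value = 0.0000 ≤ continuation, so V_ud = 4.3877
Node dd (S = 51.2): continuation = e^(−0.09)·[0.5883·0.0000 + 0.4117·0.0000] = 0.0000; exercise value = 0.0000 ≤ continuation, so V_dd = 0.0000
Node u (S = 104): continuation = e^(−0.09)·[0.5883·43.8069 + 0.4117·4.3877] = 25.2062; exercise value = 4.0000 ≤ continuation, so V_u = 25.2062
Node d (S = 64): continuation = e^(−0.09)·[0.5883·4.3877 + 0.4117·0.0000] = 2.3593; exercise value = 0.0000 ≤ continuation, so V_d = 2.3593
Node 0 (S = 80): continuation = e^(−0.09)·[0.5883·25.2062 + 0.4117·2.3593] = 14.4412; exercise value = 0.0000 ≤ continuation, so V_0 = 14.4412

$14.44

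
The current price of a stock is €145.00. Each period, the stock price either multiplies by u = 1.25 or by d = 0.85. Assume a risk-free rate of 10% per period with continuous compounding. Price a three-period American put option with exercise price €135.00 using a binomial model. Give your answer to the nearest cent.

€4.10

Risk-neutral probability p = (e^0.1 − 0.85)/(1.25 − 0.85) = 0.2552/0.4000 = 0.6379
Terminal stock prices: S_uuu = 283.2, S_uud = 192.6, S_udd = 131, S_ddd = 89.05
Terminal payoffs (K − S): max(-148.2, 0) = 0, max(-57.58, 0) = 0, max(4.047, 0) = 4.047, max(45.95, 0) = 45.95
Node uu (S = 226.6): continuation = e^(−0.1)·[0.6379·0.0000 + 0.3621·0.0000] = 0.0000; exercise value = 0.0000 ≤ continuation, so V_uu = 0.0000
Node ud (S = 154.1): continuation = e^(−0.1)·[0.6379·0.0000 + 0.3621·4.0469] = 1.3258; exercise value = 0.0000 ≤ continuation, so V_ud = 1.3258
Node dd (S = 104.8): continuation = e^(−0.1)·[0.6379·4.0469 + 0.3621·45.9519] = 17.3906; exercise value = 30.2375 > continuation, so V_dd = 30.2375 (exercise)
Node u (S = 181.2): continuation = e^(−0.1)·[0.6379·0.0000 + 0.3621·1.3258] = 0.4344; exercise value = 0.0000 ≤ continuation, so V_u = 0.4344
Node d (S = 123.2): continuation = e^(−0.1)·[0.6379·1.3258 + 0.3621·30.2375] = 10.6716; exercise value = 11.7500 > continuation, so V_d = 11.7500 (exercise)
Node 0 (S = 145): continuation = e^(−0.1)·[0.6379·0.4344 + 0.3621·11.7500] = 4.1002; exercise value = 0.0000 ≤ continuation, so V_0 = 4.1002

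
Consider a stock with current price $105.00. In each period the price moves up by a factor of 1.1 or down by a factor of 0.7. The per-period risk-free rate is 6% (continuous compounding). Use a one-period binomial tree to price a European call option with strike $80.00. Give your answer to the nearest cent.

Risk-neutral probability p = (e^0.06 − 0.7)/(1.1 − 0.7) = 0.3618/0.4000 = 0.9046
Terminal stock prices: S_u = 115.5, S_d = 73.5
Terminal payoffs (S − K): max(35.5, 0) = 35.5, max(-6.5, 0) = 0
Node 0 (S = 105): V_0 = e^(−0.06)·[0.9046·35.5000 + 0.0954·0.0000] = 30.2429

$30.24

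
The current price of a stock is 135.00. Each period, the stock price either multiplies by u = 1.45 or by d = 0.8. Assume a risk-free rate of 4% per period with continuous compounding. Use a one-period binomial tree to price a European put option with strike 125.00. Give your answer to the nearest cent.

Risk-neutral probability p = (e^0.04 − 0.8)/(1.45 − 0.8) = 0.2408/0.6500 = 0.3705
Terminal stock prices: S_u = 195.8, S_d = 108
Terminal payoffs (K − S): max(-70.75, 0) = 0, max(17, 0) = 17
Node 0 (S = 135): V_0 = e^(−0.04)·[0.3705·0.0000 + 0.6295·17.0000] = 10.2822

10.28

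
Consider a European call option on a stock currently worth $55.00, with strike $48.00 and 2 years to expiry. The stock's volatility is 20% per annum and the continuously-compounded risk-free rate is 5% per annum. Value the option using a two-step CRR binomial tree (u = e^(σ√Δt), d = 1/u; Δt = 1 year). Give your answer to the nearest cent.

CRR parameters: u = e^(σ√Δt) = e^(0.2·√1) = 1.2214, d = 1/u = 0.8187
Per-period rate: rΔt = 0.05·1 = 0.05, so R = e^0.05 = 1.0513
Risk-neutral probability p = (e^0.05 − 0.8187)/(1.2214 − 0.8187) = 0.2325/0.4027 = 0.5775
Terminal stock prices: S_uu = 82.05, S_ud = 55, S_dd = 36.87
Terminal payoffs (S − K): max(34.05, 0) = 34.05, max(7, 0) = 7, max(-11.13, 0) = 0
Node u (S = 67.18): V_u = e^(−0.05)·[0.5775·34.0504 + 0.4225·7.0000] = 21.5181
Node d (S = 45.03): V_d = e^(−0.05)·[0.5775·7.0000 + 0.4225·0.0000] = 3.8453
Node 0 (S = 55): V_0 = e^(−0.05)·[0.5775·21.5181 + 0.4225·3.8453] = 13.3660

$13.37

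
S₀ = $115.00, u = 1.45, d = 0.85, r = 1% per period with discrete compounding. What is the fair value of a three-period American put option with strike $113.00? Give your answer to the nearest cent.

Risk-neutral probability p = (1 + 0.01 − 0.85)/(1.45 − 0.85) = 0.1600/0.6000 = 0.2667
Terminal stock prices: S_uuu = 350.6, S_uud = 205.5, S_udd = 120.5, S_ddd = 70.62
Terminal payoffs (K − S): max(-237.6, 0) = 0, max(-92.52, 0) = 0, max(-7.477, 0) = 0, max(42.38, 0) = 42.38
Node uu (S = 241.8): continuation = 1/1.01·[0.2667·0.0000 + 0.7333·0.0000] = 0.0000; exercise value = 0.0000 ≤ continuation, so V_uu = 0.0000
Node ud (S = 141.7): continuation = 1/1.01·[0.2667·0.0000 + 0.7333·0.0000] = 0.0000; exercise value = 0.0000 ≤ continuation, so V_ud = 0.0000
Node dd (S = 83.09): continuation = 1/1.01·[0.2667·0.0000 + 0.7333·42.3756] = 30.7678; exercise value = 29.9125 ≤ continuation, so V_dd = 30.7678
Node u (S = 166.8): continuation = 1/1.01·[0.2667·0.0000 + 0.7333·0.0000] = 0.0000; exercise value = 0.0000 ≤ continuation, so V_u = 0.0000
Node d (S = 97.75): continuation = 1/1.01·[0.2667·0.0000 + 0.7333·30.7678] = 22.3396; exercise value = 15.2500 ≤ continuation, so V_d = 22.3396
Node 0 (S = 115): continuation = 1/1.01·[0.2667·0.0000 + 0.7333·22.3396] = 16.2202; exercise value = 0.0000 ≤ continuation, so V_0 = 16.2202

$16.22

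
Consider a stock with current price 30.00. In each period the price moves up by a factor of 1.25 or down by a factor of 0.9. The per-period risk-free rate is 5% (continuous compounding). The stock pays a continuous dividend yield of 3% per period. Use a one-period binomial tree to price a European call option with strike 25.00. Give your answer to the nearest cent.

Per-period risk-free factor R = e^0.05 = 1.0513; dividend-adjusted growth = e^(0.05−0.03) = 1.0202.
Risk-neutral probability p = (1.0202 − 0.9)/(1.25 − 0.9) = 0.1202/0.3500 = 0.3434
Terminal stock prices: S_u = 37.5, S_d = 27
Terminal payoffs (S − K): max(12.5, 0) = 12.5, max(2, 0) = 2
Node 0 (S = 30): V_0 = e^(−0.05)·[0.3434·12.5000 + 0.6566·2.0000] = 5.3326

5.33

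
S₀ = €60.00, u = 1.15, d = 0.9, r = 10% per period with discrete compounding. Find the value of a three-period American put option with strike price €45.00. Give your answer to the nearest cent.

Risk-neutral probability p = (1 + 0.1 − 0.9)/(1.15 − 0.9) = 0.2000/0.2500 = 0.8000
Terminal stock prices: S_uuu = 91.25, S_uud = 71.41, S_udd = 55.89, S_ddd = 43.74
Terminal payoffs (K − S): max(-46.25, 0) = 0, max(-26.41, 0) = 0, max(-10.89, 0) = 0, max(1.26, 0) = 1.26
Node uu (S = 79.35): continuation = 1/1.1·[0.8000·0.0000 + 0.2000·0.0000] = 0.0000; exercise value = 0.0000 ≤ continuation, so V_uu = 0.0000
Node ud (S = 62.1): continuation = 1/1.1·[0.8000·0.0000 + 0.2000·0.0000] = 0.0000; exercise value = 0.0000 ≤ continuation, so V_ud = 0.0000
Node dd (S = 48.6): continuation = 1/1.1·[0.8000·0.0000 + 0.2000·1.2600] = 0.2291; exercise value = 0.0000 ≤ continuation, so V_dd = 0.2291
Node u (S = 69): continuation = 1/1.1·[0.8000·0.0000 + 0.2000·0.0000] = 0.0000; exercise value = 0.0000 ≤ continuation, so V_u = 0.0000
Node d (S = 54): continuation = 1/1.1·[0.8000·0.0000 + 0.2000·0.2291] = 0.0417; exercise value = 0.0000 ≤ continuation, so V_d = 0.0417
Node 0 (S = 60): continuation = 1/1.1·[0.8000·0.0000 + 0.2000·0.0417] = 0.0076; exercise value = 0.0000 ≤ continuation, so V_0 = 0.0076

€0.01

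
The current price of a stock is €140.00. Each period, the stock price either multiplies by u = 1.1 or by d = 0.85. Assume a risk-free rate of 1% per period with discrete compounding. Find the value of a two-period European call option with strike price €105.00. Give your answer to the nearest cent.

€37.56

Risk-neutral probability p = (1 + 0.01 − 0.85)/(1.1 − 0.85) = 0.1600/0.2500 = 0.6400
Terminal stock prices: S_uu = 169.4, S_ud = 130.9, S_dd = 101.1
Terminal payoffs (S − K): max(64.4, 0) = 64.4, max(25.9, 0) = 25.9, max(-3.85, 0) = 0
Node u (S = 154): V_u = 1/1.01·[0.6400·64.4000 + 0.3600·25.9000] = 50.0396
Node d (S = 119): V_d = 1/1.01·[0.6400·25.9000 + 0.3600·0.0000] = 16.4119
Node 0 (S = 140): V_0 = 1/1.01·[0.6400·50.0396 + 0.3600·16.4119] = 37.5580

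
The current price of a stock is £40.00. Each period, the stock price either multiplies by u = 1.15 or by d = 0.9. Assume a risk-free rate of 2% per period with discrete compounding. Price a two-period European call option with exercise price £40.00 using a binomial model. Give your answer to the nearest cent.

£3.53

Risk-neutral probability p = (1 + 0.02 − 0.9)/(1.15 − 0.9) = 0.1200/0.2500 = 0.4800
Terminal stock prices: S_uu = 52.9, S_ud = 41.4, S_dd = 32.4
Terminal payoffs (S − K): max(12.9, 0) = 12.9, max(1.4, 0) = 1.4, max(-7.6, 0) = 0
Node u (S = 46): V_u = 1/1.02·[0.4800·12.9000 + 0.5200·1.4000] = 6.7843
Node d (S = 36): V_d = 1/1.02·[0.4800·1.4000 + 0.5200·0.0000] = 0.6588
Node 0 (S = 40): V_0 = 1/1.02·[0.4800·6.7843 + 0.5200·0.6588] = 3.5285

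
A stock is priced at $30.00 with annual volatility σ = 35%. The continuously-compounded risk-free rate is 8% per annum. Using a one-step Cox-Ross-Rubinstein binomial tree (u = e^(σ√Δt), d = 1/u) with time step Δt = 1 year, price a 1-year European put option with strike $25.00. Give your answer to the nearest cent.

CRR parameters: u = e^(σ√Δt) = e^(0.35·√1) = 1.4191, d = 1/u = 0.7047
Per-period rate: rΔt = 0.08·1 = 0.08, so R = e^0.08 = 1.0833
Risk-neutral probability p = (e^0.08 − 0.7047)/(1.4191 − 0.7047) = 0.3786/0.7144 = 0.5300
Terminal stock prices: S_u = 42.57, S_d = 21.14
Terminal payoffs (K − S): max(-17.57, 0) = 0, max(3.859, 0) = 3.859
Node 0 (S = 30): V_0 = e^(−0.08)·[0.5300·0.0000 + 0.4700·3.8594] = 1.6745

$1.67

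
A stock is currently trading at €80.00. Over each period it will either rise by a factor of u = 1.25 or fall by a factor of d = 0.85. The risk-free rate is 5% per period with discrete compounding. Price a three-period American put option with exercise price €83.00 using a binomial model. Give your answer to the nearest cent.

Risk-neutral probability p = (1 + 0.05 − 0.85)/(1.25 − 0.85) = 0.2000/0.4000 = 0.5000
Terminal stock prices: S_uuu = 156.2, S_uud = 106.2, S_udd = 72.25, S_ddd = 49.13
Terminal payoffs (K − S): max(-73.25, 0) = 0, max(-23.25, 0) = 0, max(10.75, 0) = 10.75, max(33.87, 0) = 33.87
Node uu (S = 125): continuation = 1/1.05·[0.5000·0.0000 + 0.5000·0.0000] = 0.0000; exercise value = 0.0000 ≤ continuation, so V_uu = 0.0000
Node ud (S = 85): continuation = 1/1.05·[0.5000·0.0000 + 0.5000·10.7500] = 5.1190; exercise value = 0.0000 ≤ continuation, so V_ud = 5.1190
Node dd (S = 57.8): continuation = 1/1.05·[0.5000·10.7500 + 0.5000·33.8700] = 21.2476; exercise value = 25.2000 > continuation, so V_dd = 25.2000 (exercise)
Node u (S = 100): continuation = 1/1.05·[0.5000·0.0000 + 0.5000·5.1190] = 2.4376; exercise value = 0.0000 ≤ continuation, so V_u = 2.4376
Node d (S = 68): continuation = 1/1.05·[0.5000·5.1190 + 0.5000·25.2000] = 14.4376; exercise value = 15.0000 > continuation, so V_d = 15.0000 (exercise)
Node 0 (S = 80): continuation = 1/1.05·[0.5000·2.4376 + 0.5000·15.0000] = 8.3036; exercise value = 3.0000 ≤ continuation, so V_0 = 8.3036

€8.30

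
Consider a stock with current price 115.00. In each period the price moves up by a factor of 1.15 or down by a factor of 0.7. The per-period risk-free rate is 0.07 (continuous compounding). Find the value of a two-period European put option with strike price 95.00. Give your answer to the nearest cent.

1.60

Risk-neutral probability p = (e^0.07 − 0.7)/(1.15 − 0.7) = 0.3725/0.4500 = 0.8278
Terminal stock prices: S_uu = 152.1, S_ud = 92.57, S_dd = 56.35
Terminal payoffs (K − S): max(-57.09, 0) = 0, max(2.425, 0) = 2.425, max(38.65, 0) = 38.65
Node u (S = 132.2): V_u = e^(−0.07)·[0.8278·0.0000 + 0.1722·2.4250] = 0.3894
Node d (S = 80.5): V_d = e^(−0.07)·[0.8278·2.4250 + 0.1722·38.6500] = 8.0774
Node 0 (S = 115): V_0 = e^(−0.07)·[0.8278·0.3894 + 0.1722·8.0774] = 1.5974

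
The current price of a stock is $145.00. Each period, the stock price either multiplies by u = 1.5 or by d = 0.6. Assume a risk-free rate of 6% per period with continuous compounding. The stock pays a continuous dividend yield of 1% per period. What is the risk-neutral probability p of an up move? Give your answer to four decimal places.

p = 0.5014

Per-period risk-free factor R = e^0.06 = 1.0618; dividend-adjusted growth = e^(0.06−0.01) = 1.0513.
Risk-neutral probability p = (1.0513 − 0.6)/(1.5 − 0.6) = 0.4513/0.9000 = 0.5014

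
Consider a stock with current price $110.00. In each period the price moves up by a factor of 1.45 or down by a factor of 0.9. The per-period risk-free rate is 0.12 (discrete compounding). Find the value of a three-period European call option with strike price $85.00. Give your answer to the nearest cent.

$50.24

Risk-neutral probability p = (1 + 0.12 − 0.9)/(1.45 − 0.9) = 0.2200/0.5500 = 0.4000
Terminal stock prices: S_uuu = 335.3, S_uud = 208.1, S_udd = 129.2, S_ddd = 80.19
Terminal payoffs (S − K): max(250.3, 0) = 250.3, max(123.1, 0) = 123.1, max(44.2, 0) = 44.2, max(-4.81, 0) = 0
Node uu (S = 231.3): V_uu = 1/1.12·[0.4000·250.3487 + 0.6000·123.1475] = 155.3821
Node ud (S = 143.6): V_ud = 1/1.12·[0.4000·123.1475 + 0.6000·44.1950] = 67.6571
Node dd (S = 89.1): V_dd = 1/1.12·[0.4000·44.1950 + 0.6000·0.0000] = 15.7839
Node u (S = 159.5): V_u = 1/1.12·[0.4000·155.3821 + 0.6000·67.6571] = 91.7385
Node d (S = 99): V_d = 1/1.12·[0.4000·67.6571 + 0.6000·15.7839] = 32.6189
Node 0 (S = 110): V_0 = 1/1.12·[0.4000·91.7385 + 0.6000·32.6189] = 50.2382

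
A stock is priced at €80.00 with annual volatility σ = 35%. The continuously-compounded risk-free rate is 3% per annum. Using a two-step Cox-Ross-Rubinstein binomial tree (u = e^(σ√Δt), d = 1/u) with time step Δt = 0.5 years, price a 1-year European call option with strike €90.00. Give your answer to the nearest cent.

€8.79

CRR parameters: u = e^(σ√Δt) = e^(0.35·√0.5) = 1.2808, d = 1/u = 0.7808
Per-period rate: rΔt = 0.03·0.5 = 0.015, so R = e^0.015 = 1.0151
Risk-neutral probability p = (e^0.015 − 0.7808)/(1.2808 − 0.7808) = 0.2344/0.5000 = 0.4687
Terminal stock prices: S_uu = 131.2, S_ud = 80, S_dd = 48.77
Terminal payoffs (S − K): max(41.24, 0) = 41.24, max(-10, 0) = 0, max(-41.23, 0) = 0
Node u (S = 102.5): V_u = e^(−0.015)·[0.4687·41.2365 + 0.5313·0.0000] = 19.0384
Node d (S = 62.46): V_d = e^(−0.015)·[0.4687·0.0000 + 0.5313·0.0000] = 0.0000
Node 0 (S = 80): V_0 = e^(−0.015)·[0.4687·19.0384 + 0.5313·0.0000] = 8.7898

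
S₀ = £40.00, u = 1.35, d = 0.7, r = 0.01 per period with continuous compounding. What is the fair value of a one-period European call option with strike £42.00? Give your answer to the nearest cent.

£5.67

Risk-neutral probability p = (e^0.01 − 0.7)/(1.35 − 0.7) = 0.3101/0.6500 = 0.4770
Terminal stock prices: S_u = 54, S_d = 28
Terminal payoffs (S − K): max(12, 0) = 12, max(-14, 0) = 0
Node 0 (S = 40): V_0 = e^(−0.01)·[0.4770·12.0000 + 0.5230·0.0000] = 5.6670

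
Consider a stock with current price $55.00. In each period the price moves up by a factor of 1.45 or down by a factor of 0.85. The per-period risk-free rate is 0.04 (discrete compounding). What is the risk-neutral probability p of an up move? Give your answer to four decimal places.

p = 0.3167

Risk-neutral probability p = (1 + 0.04 − 0.85)/(1.45 − 0.85) = 0.1900/0.6000 = 0.3167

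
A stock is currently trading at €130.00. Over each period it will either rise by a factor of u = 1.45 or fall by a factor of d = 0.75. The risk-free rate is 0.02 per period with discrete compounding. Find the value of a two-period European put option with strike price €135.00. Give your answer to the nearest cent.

Risk-neutral probability p = (1 + 0.02 − 0.75)/(1.45 − 0.75) = 0.2700/0.7000 = 0.3857
Terminal stock prices: S_uu = 273.3, S_ud = 141.4, S_dd = 73.12
Terminal payoffs (K − S): max(-138.3, 0) = 0, max(-6.375, 0) = 0, max(61.88, 0) = 61.88
Node u (S = 188.5): V_u = 1/1.02·[0.3857·0.0000 + 0.6143·0.0000] = 0.0000
Node d (S = 97.5): V_d = 1/1.02·[0.3857·0.0000 + 0.6143·61.8750] = 37.2637
Node 0 (S = 130): V_0 = 1/1.02·[0.3857·0.0000 + 0.6143·37.2637] = 22.4417

€22.44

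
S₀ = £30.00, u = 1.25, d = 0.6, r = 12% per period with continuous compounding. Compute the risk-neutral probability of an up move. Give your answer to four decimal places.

p = 0.8115

Risk-neutral probability p = (e^0.12 − 0.6)/(1.25 − 0.6) = 0.5275/0.6500 = 0.8115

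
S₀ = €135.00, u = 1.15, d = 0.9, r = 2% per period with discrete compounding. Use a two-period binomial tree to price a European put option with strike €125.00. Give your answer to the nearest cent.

€4.07

Risk-neutral probability p = (1 + 0.02 − 0.9)/(1.15 − 0.9) = 0.1200/0.2500 = 0.4800
Terminal stock prices: S_uu = 178.5, S_ud = 139.7, S_dd = 109.4
Terminal payoffs (K − S): max(-53.54, 0) = 0, max(-14.72, 0) = 0, max(15.65, 0) = 15.65
Node u (S = 155.2): V_u = 1/1.02·[0.4800·0.0000 + 0.5200·0.0000] = 0.0000
Node d (S = 121.5): V_d = 1/1.02·[0.4800·0.0000 + 0.5200·15.6500] = 7.9784
Node 0 (S = 135): V_0 = 1/1.02·[0.4800·0.0000 + 0.5200·7.9784] = 4.0674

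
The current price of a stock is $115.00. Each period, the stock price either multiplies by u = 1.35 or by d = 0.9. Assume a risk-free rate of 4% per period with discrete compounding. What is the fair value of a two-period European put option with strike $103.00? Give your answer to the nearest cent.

$4.32

Risk-neutral probability p = (1 + 0.04 − 0.9)/(1.35 − 0.9) = 0.1400/0.4500 = 0.3111
Terminal stock prices: S_uu = 209.6, S_ud = 139.7, S_dd = 93.15
Terminal payoffs (K − S): max(-106.6, 0) = 0, max(-36.72, 0) = 0, max(9.85, 0) = 9.85
Node u (S = 155.2): V_u = 1/1.04·[0.3111·0.0000 + 0.6889·0.0000] = 0.0000
Node d (S = 103.5): V_d = 1/1.04·[0.3111·0.0000 + 0.6889·9.8500] = 6.5246
Node 0 (S = 115): V_0 = 1/1.04·[0.3111·0.0000 + 0.6889·6.5246] = 4.3218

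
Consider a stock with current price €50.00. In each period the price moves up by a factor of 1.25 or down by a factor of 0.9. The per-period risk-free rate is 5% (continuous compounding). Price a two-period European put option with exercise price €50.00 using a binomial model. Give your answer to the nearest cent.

Risk-neutral probability p = (e^0.05 − 0.9)/(1.25 − 0.9) = 0.1513/0.3500 = 0.4322
Terminal stock prices: S_uu = 78.12, S_ud = 56.25, S_dd = 40.5
Terminal payoffs (K − S): max(-28.12, 0) = 0, max(-6.25, 0) = 0, max(9.5, 0) = 9.5
Node u (S = 62.5): V_u = e^(−0.05)·[0.4322·0.0000 + 0.5678·0.0000] = 0.0000
Node d (S = 45): V_d = e^(−0.05)·[0.4322·0.0000 + 0.5678·9.5000] = 5.1310
Node 0 (S = 50): V_0 = e^(−0.05)·[0.4322·0.0000 + 0.5678·5.1310] = 2.7713

€2.77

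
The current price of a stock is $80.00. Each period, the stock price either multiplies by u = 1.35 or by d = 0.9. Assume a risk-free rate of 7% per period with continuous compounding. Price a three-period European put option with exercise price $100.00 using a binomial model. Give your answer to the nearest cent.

$12.36

Risk-neutral probability p = (e^0.07 − 0.9)/(1.35 − 0.9) = 0.1725/0.4500 = 0.3834
Terminal stock prices: S_uuu = 196.8, S_uud = 131.2, S_udd = 87.48, S_ddd = 58.32
Terminal payoffs (K − S): max(-96.83, 0) = 0, max(-31.22, 0) = 0, max(12.52, 0) = 12.52, max(41.68, 0) = 41.68
Node uu (S = 145.8): V_uu = e^(−0.07)·[0.3834·0.0000 + 0.6166·0.0000] = 0.0000
Node ud (S = 97.2): V_ud = e^(−0.07)·[0.3834·0.0000 + 0.6166·12.5200] = 7.1985
Node dd (S = 64.8): V_dd = e^(−0.07)·[0.3834·12.5200 + 0.6166·41.6800] = 28.4394
Node u (S = 108): V_u = e^(−0.07)·[0.3834·0.0000 + 0.6166·7.1985] = 4.1388
Node d (S = 72): V_d = e^(−0.07)·[0.3834·7.1985 + 0.6166·28.4394] = 18.9245
Node 0 (S = 80): V_0 = e^(−0.07)·[0.3834·4.1388 + 0.6166·18.9245] = 12.3602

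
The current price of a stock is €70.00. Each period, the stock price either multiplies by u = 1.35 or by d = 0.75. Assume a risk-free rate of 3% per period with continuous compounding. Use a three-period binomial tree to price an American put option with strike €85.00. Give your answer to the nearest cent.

Risk-neutral probability p = (e^0.03 − 0.75)/(1.35 − 0.75) = 0.2805/0.6000 = 0.4674
Terminal stock prices: S_uuu = 172.2, S_uud = 95.68, S_udd = 53.16, S_ddd = 29.53
Terminal payoffs (K − S): max(-87.23, 0) = 0, max(-10.68, 0) = 0, max(31.84, 0) = 31.84, max(55.47, 0) = 55.47
Node uu (S = 127.6): continuation = e^(−0.03)·[0.4674·0.0000 + 0.5326·0.0000] = 0.0000; exercise value = 0.0000 ≤ continuation, so V_uu = 0.0000
Node ud (S = 70.88): continuation = e^(−0.03)·[0.4674·0.0000 + 0.5326·31.8438] = 16.4580; exercise value = 14.1250 ≤ continuation, so V_ud = 16.4580
Node dd (S = 39.38): continuation = e^(−0.03)·[0.4674·31.8438 + 0.5326·55.4688] = 43.1129; exercise value = 45.6250 > continuation, so V_dd = 45.6250 (exercise)
Node u (S = 94.5): continuation = e^(−0.03)·[0.4674·0.0000 + 0.5326·16.4580] = 8.5061; exercise value = 0.0000 ≤ continuation, so V_u = 8.5061
Node d (S = 52.5): continuation = e^(−0.03)·[0.4674·16.4580 + 0.5326·45.6250] = 31.0461; exercise value = 32.5000 > continuation, so V_d = 32.5000 (exercise)
Node 0 (S = 70): continuation = e^(−0.03)·[0.4674·8.5061 + 0.5326·32.5000] = 20.6556; exercise value = 15.0000 ≤ continuation, so V_0 = 20.6556

€20.66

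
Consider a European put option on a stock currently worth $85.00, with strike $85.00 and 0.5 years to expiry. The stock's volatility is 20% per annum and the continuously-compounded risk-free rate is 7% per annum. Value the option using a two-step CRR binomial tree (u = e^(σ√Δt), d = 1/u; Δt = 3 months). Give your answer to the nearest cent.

CRR parameters: u = e^(σ√Δt) = e^(0.2·√0.25) = 1.1052, d = 1/u = 0.9048
Per-period rate: rΔt = 0.07·0.25 = 0.0175, so R = e^0.0175 = 1.0177
Risk-neutral probability p = (e^0.0175 − 0.9048)/(1.1052 − 0.9048) = 0.1128/0.2003 = 0.5631
Terminal stock prices: S_uu = 103.8, S_ud = 85, S_dd = 69.59
Terminal payoffs (K − S): max(-18.82, 0) = 0, max(0, 0) = 0, max(15.41, 0) = 15.41
Node u (S = 93.94): V_u = e^(−0.0175)·[0.5631·0.0000 + 0.4369·0.0000] = 0.0000
Node d (S = 76.91): V_d = e^(−0.0175)·[0.5631·0.0000 + 0.4369·15.4079] = 6.6143
Node 0 (S = 85): V_0 = e^(−0.0175)·[0.5631·0.0000 + 0.4369·6.6143] = 2.8394

$2.84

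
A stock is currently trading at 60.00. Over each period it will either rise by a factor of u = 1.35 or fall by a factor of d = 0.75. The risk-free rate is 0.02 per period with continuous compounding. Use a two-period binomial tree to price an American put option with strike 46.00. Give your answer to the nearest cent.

3.56

Risk-neutral probability p = (e^0.02 − 0.75)/(1.35 − 0.75) = 0.2702/0.6000 = 0.4503
Terminal stock prices: S_uu = 109.4, S_ud = 60.75, S_dd = 33.75
Terminal payoffs (K − S): max(-63.35, 0) = 0, max(-14.75, 0) = 0, max(12.25, 0) = 12.25
Node u (S = 81): continuation = e^(−0.02)·[0.4503·0.0000 + 0.5497·0.0000] = 0.0000; exercise value = 0.0000 ≤ continuation, so V_u = 0.0000
Node d (S = 45): continuation = e^(−0.02)·[0.4503·0.0000 + 0.5497·12.2500] = 6.6001; exercise value = 1.0000 ≤ continuation, so V_d = 6.6001
Node 0 (S = 60): continuation = e^(−0.02)·[0.4503·0.0000 + 0.5497·6.6001] = 3.5560; exercise value = 0.0000 ≤ continuation, so V_0 = 3.5560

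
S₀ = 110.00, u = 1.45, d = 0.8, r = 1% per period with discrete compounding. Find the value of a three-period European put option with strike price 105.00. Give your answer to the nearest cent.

Risk-neutral probability p = (1 + 0.01 − 0.8)/(1.45 − 0.8) = 0.2100/0.6500 = 0.3231
Terminal stock prices: S_uuu = 335.3, S_uud = 185, S_udd = 102.1, S_ddd = 56.32
Terminal payoffs (K − S): max(-230.3, 0) = 0, max(-80.02, 0) = 0, max(2.92, 0) = 2.92, max(48.68, 0) = 48.68
Node uu (S = 231.3): V_uu = 1/1.01·[0.3231·0.0000 + 0.6769·0.0000] = 0.0000
Node ud (S = 127.6): V_ud = 1/1.01·[0.3231·0.0000 + 0.6769·2.9200] = 1.9570
Node dd (S = 70.4): V_dd = 1/1.01·[0.3231·2.9200 + 0.6769·48.6800] = 33.5604
Node u (S = 159.5): V_u = 1/1.01·[0.3231·0.0000 + 0.6769·1.9570] = 1.3117
Node d (S = 88): V_d = 1/1.01·[0.3231·1.9570 + 0.6769·33.5604] = 23.1189
Node 0 (S = 110): V_0 = 1/1.01·[0.3231·1.3117 + 0.6769·23.1189] = 15.9143

15.91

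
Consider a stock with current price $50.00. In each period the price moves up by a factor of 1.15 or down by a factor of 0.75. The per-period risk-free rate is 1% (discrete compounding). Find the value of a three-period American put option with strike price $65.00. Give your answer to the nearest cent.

Risk-neutral probability p = (1 + 0.01 − 0.75)/(1.15 − 0.75) = 0.2600/0.4000 = 0.6500
Terminal stock prices: S_uuu = 76.04, S_uud = 49.59, S_udd = 32.34, S_ddd = 21.09
Terminal payoffs (K − S): max(-11.04, 0) = 0, max(15.41, 0) = 15.41, max(32.66, 0) = 32.66, max(43.91, 0) = 43.91
Node uu (S = 66.12): continuation = 1/1.01·[0.6500·0.0000 + 0.3500·15.4063] = 5.3388; exercise value = 0.0000 ≤ continuation, so V_uu = 5.3388
Node ud (S = 43.12): continuation = 1/1.01·[0.6500·15.4063 + 0.3500·32.6563] = 21.2314; exercise value = 21.8750 > continuation, so V_ud = 21.8750 (exercise)
Node dd (S = 28.12): continuation = 1/1.01·[0.6500·32.6563 + 0.3500·43.9062] = 36.2314; exercise value = 36.8750 > continuation, so V_dd = 36.8750 (exercise)
Node u (S = 57.5): continuation = 1/1.01·[0.6500·5.3388 + 0.3500·21.8750] = 11.0163; exercise value = 7.5000 ≤ continuation, so V_u = 11.0163
Node d (S = 37.5): continuation = 1/1.01·[0.6500·21.8750 + 0.3500·36.8750] = 26.8564; exercise value = 27.5000 > continuation, so V_d = 27.5000 (exercise)
Node 0 (S = 50): continuation = 1/1.01·[0.6500·11.0163 + 0.3500·27.5000] = 16.6194; exercise value = 15.0000 ≤ continuation, so V_0 = 16.6194

$16.62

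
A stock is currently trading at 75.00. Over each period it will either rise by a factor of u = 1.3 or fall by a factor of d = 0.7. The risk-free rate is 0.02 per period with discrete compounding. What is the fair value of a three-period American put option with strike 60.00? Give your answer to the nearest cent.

Risk-neutral probability p = (1 + 0.02 − 0.7)/(1.3 − 0.7) = 0.3200/0.6000 = 0.5333
Terminal stock prices: S_uuu = 164.8, S_uud = 88.73, S_udd = 47.77, S_ddd = 25.72
Terminal payoffs (K − S): max(-104.8, 0) = 0, max(-28.73, 0) = 0, max(12.23, 0) = 12.23, max(34.28, 0) = 34.28
Node uu (S = 126.8): continuation = 1/1.02·[0.5333·0.0000 + 0.4667·0.0000] = 0.0000; exercise value = 0.0000 ≤ continuation, so V_uu = 0.0000
Node ud (S = 68.25): continuation = 1/1.02·[0.5333·0.0000 + 0.4667·12.2250] = 5.5931; exercise value = 0.0000 ≤ continuation, so V_ud = 5.5931
Node dd (S = 36.75): continuation = 1/1.02·[0.5333·12.2250 + 0.4667·34.2750] = 22.0735; exercise value = 23.2500 > continuation, so V_dd = 23.2500 (exercise)
Node u (S = 97.5): continuation = 1/1.02·[0.5333·0.0000 + 0.4667·5.5931] = 2.5590; exercise value = 0.0000 ≤ continuation, so V_u = 2.5590
Node d (S = 52.5): continuation = 1/1.02·[0.5333·5.5931 + 0.4667·23.2500] = 13.5618; exercise value = 7.5000 ≤ continuation, so V_d = 13.5618
Node 0 (S = 75): continuation = 1/1.02·[0.5333·2.5590 + 0.4667·13.5618] = 7.5427; exercise value = 0.0000 ≤ continuation, so V_0 = 7.5427

7.54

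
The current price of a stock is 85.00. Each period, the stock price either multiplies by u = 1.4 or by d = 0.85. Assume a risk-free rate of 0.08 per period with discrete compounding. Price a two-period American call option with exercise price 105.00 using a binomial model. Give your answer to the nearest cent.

9.24

Risk-neutral probability p = (1 + 0.08 − 0.85)/(1.4 − 0.85) = 0.2300/0.5500 = 0.4182
Terminal stock prices: S_uu = 166.6, S_ud = 101.1, S_dd = 61.41
Terminal payoffs (S − K): max(61.6, 0) = 61.6, max(-3.85, 0) = 0, max(-43.59, 0) = 0
Node u (S = 119): continuation = 1/1.08·[0.4182·61.6000 + 0.5818·0.0000] = 23.8519; exercise value = 14.0000 ≤ continuation, so V_u = 23.8519
Node d (S = 72.25): continuation = 1/1.08·[0.4182·0.0000 + 0.5818·0.0000] = 0.0000; exercise value = 0.0000 ≤ continuation, so V_d = 0.0000
Node 0 (S = 85): continuation = 1/1.08·[0.4182·23.8519 + 0.5818·0.0000] = 9.2356; exercise value = 0.0000 ≤ continuation, so V_0 = 9.2356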